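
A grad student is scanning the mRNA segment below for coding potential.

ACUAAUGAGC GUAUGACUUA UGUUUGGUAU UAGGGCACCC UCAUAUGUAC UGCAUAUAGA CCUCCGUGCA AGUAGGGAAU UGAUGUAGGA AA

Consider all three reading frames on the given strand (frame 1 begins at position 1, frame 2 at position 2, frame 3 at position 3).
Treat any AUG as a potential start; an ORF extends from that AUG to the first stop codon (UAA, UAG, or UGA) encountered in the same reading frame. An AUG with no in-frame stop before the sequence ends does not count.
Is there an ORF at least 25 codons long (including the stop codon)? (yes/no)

no

Frame 1: ACU AAU GAG CGU AUG ACU UAU GUU UGG UAU UAG GGC ACC CUC AUA UGU ACU GCA UAU AGA CCU CCG UGC AAG UAG GGA AUU GAU GUA GGA — AUG at 13, stop UAG at 31 → 21 nt.
Frame 2: CUA AUG AGC GUA UGA CUU AUG UUU GGU AUU AGG GCA CCC UCA UAU GUA CUG CAU AUA GAC CUC CGU GCA AGU AGG GAA UUG AUG UAG GAA — AUG at 5, stop UGA at 14 → 12 nt; AUG at 20, stop UAG at 86 → 69 nt; AUG at 83, stop UAG at 86 → 6 nt.
Frame 3: UAA UGA GCG UAU GAC UUA UGU UUG GUA UUA GGG CAC CCU CAU AUG UAC UGC AUA UAG ACC UCC GUG CAA GUA GGG AAU UGA UGU AGG AAA — AUG at 45, stop UAG at 57 → 15 nt.
Largest ORF found is 23 codons < 25, so no.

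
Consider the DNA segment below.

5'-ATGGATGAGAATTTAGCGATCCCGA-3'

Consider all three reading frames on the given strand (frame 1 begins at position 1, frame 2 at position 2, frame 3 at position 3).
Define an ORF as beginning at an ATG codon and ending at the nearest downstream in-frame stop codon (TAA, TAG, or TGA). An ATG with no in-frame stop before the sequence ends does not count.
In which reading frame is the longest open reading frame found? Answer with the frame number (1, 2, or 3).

Frame 1: ATG GAT GAG AAT TTA GCG ATC CCG — no ATG→stop ORF.
Frame 2: TGG ATG AGA ATT TAG CGA TCC CGA — ATG at 5, stop TAG at 14 → 12 nt.
Frame 3: GGA TGA GAA TTT AGC GAT CCC — no ATG→stop ORF.
Longest ORF is 12 nt in frame 2 (positions 5–16).

2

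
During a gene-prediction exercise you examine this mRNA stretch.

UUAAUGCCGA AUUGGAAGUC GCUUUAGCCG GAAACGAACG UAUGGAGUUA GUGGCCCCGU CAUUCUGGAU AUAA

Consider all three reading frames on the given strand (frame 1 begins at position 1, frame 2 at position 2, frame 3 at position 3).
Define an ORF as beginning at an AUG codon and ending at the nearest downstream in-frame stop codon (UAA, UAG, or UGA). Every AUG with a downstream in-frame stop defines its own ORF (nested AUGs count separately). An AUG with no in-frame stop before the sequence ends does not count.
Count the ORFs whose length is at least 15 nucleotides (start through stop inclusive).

2

Frame 1: UUA AUG CCG AAU UGG AAG UCG CUU UAG CCG GAA ACG AAC GUA UGG AGU UAG UGG CCC CGU CAU UCU GGA UAU — AUG at 4, stop UAG at 25 → 24 nt.
Frame 2: UAA UGC CGA AUU GGA AGU CGC UUU AGC CGG AAA CGA ACG UAU GGA GUU AGU GGC CCC GUC AUU CUG GAU AUA — no AUG→stop ORF.
Frame 3: AAU GCC GAA UUG GAA GUC GCU UUA GCC GGA AAC GAA CGU AUG GAG UUA GUG GCC CCG UCA UUC UGG AUA UAA — AUG at 42, stop UAA at 72 → 33 nt.
ORFs ≥ 15 nucleotides: frame 1 4–27 (24 nucleotides), frame 3 42–74 (33 nucleotides). Count = 2.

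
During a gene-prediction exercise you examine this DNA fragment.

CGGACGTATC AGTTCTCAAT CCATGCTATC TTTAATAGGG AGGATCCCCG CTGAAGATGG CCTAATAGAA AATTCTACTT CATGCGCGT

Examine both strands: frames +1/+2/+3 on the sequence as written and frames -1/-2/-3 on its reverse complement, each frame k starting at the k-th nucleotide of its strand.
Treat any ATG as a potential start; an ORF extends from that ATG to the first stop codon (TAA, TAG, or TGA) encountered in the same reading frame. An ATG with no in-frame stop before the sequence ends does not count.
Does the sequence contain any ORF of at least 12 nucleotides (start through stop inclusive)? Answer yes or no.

no

Reverse complement (5'→3'): ACGCGCATGAAGTAGAATTTTCTATTAGGCCATCTTCAGCGGGGATCCTCCCTATTAAAGATAGCATGGATTGAGAACTGATACGTCCG
Frame +1: CGG ACG TAT CAG TTC TCA ATC CAT GCT ATC TTT AAT AGG GAG GAT CCC CGC TGA AGA TGG CCT AAT AGA AAA TTC TAC TTC ATG CGC — no ATG→stop ORF.
Frame +2: GGA CGT ATC AGT TCT CAA TCC ATG CTA TCT TTA ATA GGG AGG ATC CCC GCT GAA GAT GGC CTA ATA GAA AAT TCT ACT TCA TGC GCG — no ATG→stop ORF.
Frame +3: GAC GTA TCA GTT CTC AAT CCA TGC TAT CTT TAA TAG GGA GGA TCC CCG CTG AAG ATG GCC TAA TAG AAA ATT CTA CTT CAT GCG CGT — ATG at 57, stop TAA at 63 → 9 nt.
Frame -1: ACG CGC ATG AAG TAG AAT TTT CTA TTA GGC CAT CTT CAG CGG GGA TCC TCC CTA TTA AAG ATA GCA TGG ATT GAG AAC TGA TAC GTC — ATG at 7, stop TAG at 13 → 9 nt.
Frame -2: CGC GCA TGA AGT AGA ATT TTC TAT TAG GCC ATC TTC AGC GGG GAT CCT CCC TAT TAA AGA TAG CAT GGA TTG AGA ACT GAT ACG TCC — no ATG→stop ORF.
Frame -3: GCG CAT GAA GTA GAA TTT TCT ATT AGG CCA TCT TCA GCG GGG ATC CTC CCT ATT AAA GAT AGC ATG GAT TGA GAA CTG ATA CGT CCG — ATG at 66, stop TGA at 72 → 9 nt.
Largest ORF found is 9 nucleotides < 12, so no.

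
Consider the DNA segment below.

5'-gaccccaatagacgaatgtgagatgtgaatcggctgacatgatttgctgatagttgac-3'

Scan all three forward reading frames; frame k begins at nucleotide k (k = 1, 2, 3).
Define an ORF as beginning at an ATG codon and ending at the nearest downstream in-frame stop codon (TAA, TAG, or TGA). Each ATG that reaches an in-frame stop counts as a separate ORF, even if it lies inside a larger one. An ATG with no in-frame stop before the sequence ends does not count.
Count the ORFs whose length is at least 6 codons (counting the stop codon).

0

Frame 1: GAC CCC AAT AGA CGA ATG TGA GAT GTG AAT CGG CTG ACA TGA TTT GCT GAT AGT TGA — ATG at 16, stop TGA at 19 → 6 nt.
Frame 2: ACC CCA ATA GAC GAA TGT GAG ATG TGA ATC GGC TGA CAT GAT TTG CTG ATA GTT GAC — ATG at 23, stop TGA at 26 → 6 nt.
Frame 3: CCC CAA TAG ACG AAT GTG AGA TGT GAA TCG GCT GAC ATG ATT TGC TGA TAG TTG — ATG at 39, stop TGA at 48 → 12 nt.
No ORF reaches 6 codons. Count = 0.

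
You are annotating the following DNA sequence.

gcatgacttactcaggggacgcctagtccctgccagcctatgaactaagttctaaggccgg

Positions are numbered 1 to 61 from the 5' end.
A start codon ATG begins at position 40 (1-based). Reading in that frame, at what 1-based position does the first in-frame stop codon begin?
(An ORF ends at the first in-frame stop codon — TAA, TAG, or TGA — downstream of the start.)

46

Codons from position 40: ATG (40–42), AAC (43–45), TAA (46–48).
TAA is a stop codon; it begins at position 46.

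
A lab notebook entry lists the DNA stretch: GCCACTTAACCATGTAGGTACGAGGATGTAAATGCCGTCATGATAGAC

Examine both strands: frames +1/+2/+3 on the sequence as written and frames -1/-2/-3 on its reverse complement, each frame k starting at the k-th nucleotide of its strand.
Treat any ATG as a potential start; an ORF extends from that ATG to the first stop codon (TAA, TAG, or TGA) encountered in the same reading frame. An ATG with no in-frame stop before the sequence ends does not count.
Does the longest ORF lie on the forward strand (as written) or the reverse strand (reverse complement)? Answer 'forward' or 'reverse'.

Reverse complement (5'→3'): GTCTATCATGACGGCATTTACATCCTCGTACCTACATGGTTAAGTGGC
Frame +1: GCC ACT TAA CCA TGT AGG TAC GAG GAT GTA AAT GCC GTC ATG ATA GAC — no ATG→stop ORF.
Frame +2: CCA CTT AAC CAT GTA GGT ACG AGG ATG TAA ATG CCG TCA TGA TAG — ATG at 26, stop TAA at 29 → 6 nt; ATG at 32, stop TGA at 41 → 12 nt.
Frame +3: CAC TTA ACC ATG TAG GTA CGA GGA TGT AAA TGC CGT CAT GAT AGA — ATG at 12, stop TAG at 15 → 6 nt.
Frame -1: GTC TAT CAT GAC GGC ATT TAC ATC CTC GTA CCT ACA TGG TTA AGT GGC — no ATG→stop ORF.
Frame -2: TCT ATC ATG ACG GCA TTT ACA TCC TCG TAC CTA CAT GGT TAA GTG — ATG at 8, stop TAA at 41 → 36 nt.
Frame -3: CTA TCA TGA CGG CAT TTA CAT CCT CGT ACC TAC ATG GTT AAG TGG — no ATG→stop ORF.
Forward-strand max 12 nt; reverse-strand max 36 nt. The reverse strand has the longer ORF.

reverse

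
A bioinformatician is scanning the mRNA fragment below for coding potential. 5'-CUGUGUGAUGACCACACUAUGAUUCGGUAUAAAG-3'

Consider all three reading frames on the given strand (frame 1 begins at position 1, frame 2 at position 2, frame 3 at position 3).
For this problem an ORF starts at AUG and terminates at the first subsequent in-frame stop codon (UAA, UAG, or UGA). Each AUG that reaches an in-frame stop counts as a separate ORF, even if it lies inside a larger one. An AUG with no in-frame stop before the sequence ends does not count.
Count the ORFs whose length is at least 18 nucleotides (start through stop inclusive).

0

Frame 1: CUG UGU GAU GAC CAC ACU AUG AUU CGG UAU AAA — no AUG→stop ORF.
Frame 2: UGU GUG AUG ACC ACA CUA UGA UUC GGU AUA AAG — AUG at 8, stop UGA at 20 → 15 nt.
Frame 3: GUG UGA UGA CCA CAC UAU GAU UCG GUA UAA — no AUG→stop ORF.
No ORF reaches 18 nucleotides. Count = 0.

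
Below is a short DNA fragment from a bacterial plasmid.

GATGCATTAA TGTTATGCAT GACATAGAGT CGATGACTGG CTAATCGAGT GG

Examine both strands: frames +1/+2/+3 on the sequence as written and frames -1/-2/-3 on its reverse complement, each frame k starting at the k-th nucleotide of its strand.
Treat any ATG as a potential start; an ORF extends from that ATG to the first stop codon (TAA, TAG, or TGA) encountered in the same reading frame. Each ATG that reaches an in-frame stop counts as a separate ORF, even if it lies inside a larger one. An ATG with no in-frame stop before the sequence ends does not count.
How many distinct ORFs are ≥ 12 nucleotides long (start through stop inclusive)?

Reverse complement (5'→3'): CCACTCGATTAGCCAGTCATCGACTCTATGTCATGCATAACATTAATGCATC
Frame +1: GAT GCA TTA ATG TTA TGC ATG ACA TAG AGT CGA TGA CTG GCT AAT CGA GTG — ATG at 10, stop TAG at 25 → 18 nt; ATG at 19, stop TAG at 25 → 9 nt.
Frame +2: ATG CAT TAA TGT TAT GCA TGA CAT AGA GTC GAT GAC TGG CTA ATC GAG TGG — ATG at 2, stop TAA at 8 → 9 nt.
Frame +3: TGC ATT AAT GTT ATG CAT GAC ATA GAG TCG ATG ACT GGC TAA TCG AGT — ATG at 15, stop TAA at 42 → 30 nt; ATG at 33, stop TAA at 42 → 12 nt.
Frame -1: CCA CTC GAT TAG CCA GTC ATC GAC TCT ATG TCA TGC ATA ACA TTA ATG CAT — no ATG→stop ORF.
Frame -2: CAC TCG ATT AGC CAG TCA TCG ACT CTA TGT CAT GCA TAA CAT TAA TGC ATC — no ATG→stop ORF.
Frame -3: ACT CGA TTA GCC AGT CAT CGA CTC TAT GTC ATG CAT AAC ATT AAT GCA — no ATG→stop ORF.
ORFs ≥ 12 nucleotides: frame +1 10–27 (18 nucleotides), frame +3 15–44 (30 nucleotides), frame +3 33–44 (12 nucleotides). Count = 3.

3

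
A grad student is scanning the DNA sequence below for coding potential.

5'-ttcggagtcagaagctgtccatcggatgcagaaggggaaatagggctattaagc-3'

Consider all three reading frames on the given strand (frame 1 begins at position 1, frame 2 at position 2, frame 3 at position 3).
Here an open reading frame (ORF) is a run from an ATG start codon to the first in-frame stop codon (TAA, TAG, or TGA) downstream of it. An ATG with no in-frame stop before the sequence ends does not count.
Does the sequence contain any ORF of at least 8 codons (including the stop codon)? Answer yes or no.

Frame 1: TTC GGA GTC AGA AGC TGT CCA TCG GAT GCA GAA GGG GAA ATA GGG CTA TTA AGC — no ATG→stop ORF.
Frame 2: TCG GAG TCA GAA GCT GTC CAT CGG ATG CAG AAG GGG AAA TAG GGC TAT TAA — ATG at 26, stop TAG at 41 → 18 nt.
Frame 3: CGG AGT CAG AAG CTG TCC ATC GGA TGC AGA AGG GGA AAT AGG GCT ATT AAG — no ATG→stop ORF.
Largest ORF found is 6 codons < 8, so no.

no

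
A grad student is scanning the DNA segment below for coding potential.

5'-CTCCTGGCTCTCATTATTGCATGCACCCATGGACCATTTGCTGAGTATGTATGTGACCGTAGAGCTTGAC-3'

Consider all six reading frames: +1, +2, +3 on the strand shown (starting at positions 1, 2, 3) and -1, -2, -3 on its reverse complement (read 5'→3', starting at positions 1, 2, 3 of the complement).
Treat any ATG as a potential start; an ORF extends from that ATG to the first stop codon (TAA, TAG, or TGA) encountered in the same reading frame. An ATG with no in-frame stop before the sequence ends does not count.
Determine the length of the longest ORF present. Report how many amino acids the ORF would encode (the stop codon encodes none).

Reverse complement (5'→3'): GTCAAGCTCTACGGTCACATACATACTCAGCAAATGGTCCATGGGTGCATGCAATAATGAGAGCCAGGAG
Frame +1: CTC CTG GCT CTC ATT ATT GCA TGC ACC CAT GGA CCA TTT GCT GAG TAT GTA TGT GAC CGT AGA GCT TGA — no ATG→stop ORF.
Frame +2: TCC TGG CTC TCA TTA TTG CAT GCA CCC ATG GAC CAT TTG CTG AGT ATG TAT GTG ACC GTA GAG CTT GAC — no ATG→stop ORF.
Frame +3: CCT GGC TCT CAT TAT TGC ATG CAC CCA TGG ACC ATT TGC TGA GTA TGT ATG TGA CCG TAG AGC TTG — ATG at 21, stop TGA at 42 → 24 nt; ATG at 51, stop TGA at 54 → 6 nt.
Frame -1: GTC AAG CTC TAC GGT CAC ATA CAT ACT CAG CAA ATG GTC CAT GGG TGC ATG CAA TAA TGA GAG CCA GGA — ATG at 34, stop TAA at 55 → 24 nt; ATG at 49, stop TAA at 55 → 9 nt.
Frame -2: TCA AGC TCT ACG GTC ACA TAC ATA CTC AGC AAA TGG TCC ATG GGT GCA TGC AAT AAT GAG AGC CAG GAG — no ATG→stop ORF.
Frame -3: CAA GCT CTA CGG TCA CAT ACA TAC TCA GCA AAT GGT CCA TGG GTG CAT GCA ATA ATG AGA GCC AGG — no ATG→stop ORF.
Longest: frame +3, positions 21–44, 24 nt = 8 codons = 7 aa. → 7 amino acids.

7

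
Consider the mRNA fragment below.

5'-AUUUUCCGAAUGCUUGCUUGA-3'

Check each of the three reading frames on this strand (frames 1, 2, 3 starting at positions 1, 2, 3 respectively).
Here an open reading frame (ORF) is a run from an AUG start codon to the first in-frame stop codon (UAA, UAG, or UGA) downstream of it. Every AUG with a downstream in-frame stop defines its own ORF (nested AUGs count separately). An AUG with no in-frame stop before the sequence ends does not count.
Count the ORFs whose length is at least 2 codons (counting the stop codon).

Frame 1: AUU UUC CGA AUG CUU GCU UGA — AUG at 10, stop UGA at 19 → 12 nt.
Frame 2: UUU UCC GAA UGC UUG CUU — no AUG→stop ORF.
Frame 3: UUU CCG AAU GCU UGC UUG — no AUG→stop ORF.
ORFs ≥ 2 codons: frame 1 10–21 (4 codons). Count = 1.

1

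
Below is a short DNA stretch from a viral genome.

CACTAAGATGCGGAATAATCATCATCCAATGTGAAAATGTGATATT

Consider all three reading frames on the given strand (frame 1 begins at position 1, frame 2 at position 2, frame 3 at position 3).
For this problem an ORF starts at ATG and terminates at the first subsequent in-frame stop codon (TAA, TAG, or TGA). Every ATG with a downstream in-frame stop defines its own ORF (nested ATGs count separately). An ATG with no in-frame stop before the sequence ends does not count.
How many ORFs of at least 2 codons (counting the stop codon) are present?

Frame 1: CAC TAA GAT GCG GAA TAA TCA TCA TCC AAT GTG AAA ATG TGA TAT — ATG at 37, stop TGA at 40 → 6 nt.
Frame 2: ACT AAG ATG CGG AAT AAT CAT CAT CCA ATG TGA AAA TGT GAT ATT — ATG at 8, stop TGA at 32 → 27 nt; ATG at 29, stop TGA at 32 → 6 nt.
Frame 3: CTA AGA TGC GGA ATA ATC ATC ATC CAA TGT GAA AAT GTG ATA — no ATG→stop ORF.
ORFs ≥ 2 codons: frame 1 37–42 (2 codons), frame 2 8–34 (9 codons), frame 2 29–34 (2 codons). Count = 3.

3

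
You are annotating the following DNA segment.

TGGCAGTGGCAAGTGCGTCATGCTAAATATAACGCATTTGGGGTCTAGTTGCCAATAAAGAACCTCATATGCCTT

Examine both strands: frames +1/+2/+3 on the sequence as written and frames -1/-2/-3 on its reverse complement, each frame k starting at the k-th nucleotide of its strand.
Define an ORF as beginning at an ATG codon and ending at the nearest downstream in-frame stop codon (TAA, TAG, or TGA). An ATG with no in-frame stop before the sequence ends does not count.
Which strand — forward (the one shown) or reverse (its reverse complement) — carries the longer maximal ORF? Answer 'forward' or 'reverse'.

forward

Reverse complement (5'→3'): AAGGCATATGAGGTTCTTTATTGGCAACTAGACCCCAAATGCGTTATATTTAGCATGACGCACTTGCCACTGCCA
Frame +1: TGG CAG TGG CAA GTG CGT CAT GCT AAA TAT AAC GCA TTT GGG GTC TAG TTG CCA ATA AAG AAC CTC ATA TGC CTT — no ATG→stop ORF.
Frame +2: GGC AGT GGC AAG TGC GTC ATG CTA AAT ATA ACG CAT TTG GGG TCT AGT TGC CAA TAA AGA ACC TCA TAT GCC — ATG at 20, stop TAA at 56 → 39 nt.
Frame +3: GCA GTG GCA AGT GCG TCA TGC TAA ATA TAA CGC ATT TGG GGT CTA GTT GCC AAT AAA GAA CCT CAT ATG CCT — no ATG→stop ORF.
Frame -1: AAG GCA TAT GAG GTT CTT TAT TGG CAA CTA GAC CCC AAA TGC GTT ATA TTT AGC ATG ACG CAC TTG CCA CTG CCA — no ATG→stop ORF.
Frame -2: AGG CAT ATG AGG TTC TTT ATT GGC AAC TAG ACC CCA AAT GCG TTA TAT TTA GCA TGA CGC ACT TGC CAC TGC — ATG at 8, stop TAG at 29 → 24 nt.
Frame -3: GGC ATA TGA GGT TCT TTA TTG GCA ACT AGA CCC CAA ATG CGT TAT ATT TAG CAT GAC GCA CTT GCC ACT GCC — ATG at 39, stop TAG at 51 → 15 nt.
Forward-strand max 39 nt; reverse-strand max 24 nt. The forward strand has the longer ORF.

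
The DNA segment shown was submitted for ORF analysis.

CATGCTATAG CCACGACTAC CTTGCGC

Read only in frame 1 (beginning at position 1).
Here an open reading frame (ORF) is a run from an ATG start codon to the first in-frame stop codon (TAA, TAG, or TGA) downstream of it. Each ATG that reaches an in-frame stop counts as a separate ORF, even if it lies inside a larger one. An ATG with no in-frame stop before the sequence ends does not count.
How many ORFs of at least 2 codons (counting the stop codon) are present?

0

Frame 1: CAT GCT ATA GCC ACG ACT ACC TTG CGC — no ATG→stop ORF.
No ORF reaches 2 codons. Count = 0.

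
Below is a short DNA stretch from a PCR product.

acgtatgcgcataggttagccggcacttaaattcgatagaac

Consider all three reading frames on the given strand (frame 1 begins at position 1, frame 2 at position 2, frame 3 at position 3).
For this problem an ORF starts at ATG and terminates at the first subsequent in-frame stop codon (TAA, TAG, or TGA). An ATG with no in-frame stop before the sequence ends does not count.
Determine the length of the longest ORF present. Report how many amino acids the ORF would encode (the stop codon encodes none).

Frame 1: ACG TAT GCG CAT AGG TTA GCC GGC ACT TAA ATT CGA TAG AAC — no ATG→stop ORF.
Frame 2: CGT ATG CGC ATA GGT TAG CCG GCA CTT AAA TTC GAT AGA — ATG at 5, stop TAG at 17 → 15 nt.
Frame 3: GTA TGC GCA TAG GTT AGC CGG CAC TTA AAT TCG ATA GAA — no ATG→stop ORF.
Longest: frame 2, positions 5–19, 15 nt = 5 codons = 4 aa. → 4 amino acids.

4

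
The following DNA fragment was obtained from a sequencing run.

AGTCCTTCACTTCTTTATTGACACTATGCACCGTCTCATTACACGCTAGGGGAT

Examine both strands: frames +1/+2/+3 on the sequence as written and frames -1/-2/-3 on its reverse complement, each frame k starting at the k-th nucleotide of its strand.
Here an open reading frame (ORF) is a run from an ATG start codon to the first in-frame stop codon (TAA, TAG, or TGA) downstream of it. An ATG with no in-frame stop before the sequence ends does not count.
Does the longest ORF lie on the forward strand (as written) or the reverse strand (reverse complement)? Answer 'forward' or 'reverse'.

reverse

Reverse complement (5'→3'): ATCCCCTAGCGTGTAATGAGACGGTGCATAGTGTCAATAAAGAAGTGAAGGACT
Frame +1: AGT CCT TCA CTT CTT TAT TGA CAC TAT GCA CCG TCT CAT TAC ACG CTA GGG GAT — no ATG→stop ORF.
Frame +2: GTC CTT CAC TTC TTT ATT GAC ACT ATG CAC CGT CTC ATT ACA CGC TAG GGG — ATG at 26, stop TAG at 47 → 24 nt.
Frame +3: TCC TTC ACT TCT TTA TTG ACA CTA TGC ACC GTC TCA TTA CAC GCT AGG GGA — no ATG→stop ORF.
Frame -1: ATC CCC TAG CGT GTA ATG AGA CGG TGC ATA GTG TCA ATA AAG AAG TGA AGG ACT — ATG at 16, stop TGA at 46 → 33 nt.
Frame -2: TCC CCT AGC GTG TAA TGA GAC GGT GCA TAG TGT CAA TAA AGA AGT GAA GGA — no ATG→stop ORF.
Frame -3: CCC CTA GCG TGT AAT GAG ACG GTG CAT AGT GTC AAT AAA GAA GTG AAG GAC — no ATG→stop ORF.
Forward-strand max 24 nt; reverse-strand max 33 nt. The reverse strand has the longer ORF.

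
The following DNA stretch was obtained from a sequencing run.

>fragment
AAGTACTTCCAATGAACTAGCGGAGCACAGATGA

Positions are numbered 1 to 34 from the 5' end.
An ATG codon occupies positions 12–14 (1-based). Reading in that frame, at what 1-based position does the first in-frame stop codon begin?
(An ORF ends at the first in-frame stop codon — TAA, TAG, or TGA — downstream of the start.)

Codons from position 12: ATG (12–14), AAC (15–17), TAG (18–20).
TAG is a stop codon; it begins at position 18.

18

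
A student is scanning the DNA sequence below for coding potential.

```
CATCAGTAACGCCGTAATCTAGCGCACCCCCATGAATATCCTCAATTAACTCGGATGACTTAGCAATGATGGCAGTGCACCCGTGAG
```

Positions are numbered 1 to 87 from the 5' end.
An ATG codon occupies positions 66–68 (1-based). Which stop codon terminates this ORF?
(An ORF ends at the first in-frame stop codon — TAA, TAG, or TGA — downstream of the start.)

TGA

Codons from position 66: ATG (66–68), ATG (69–71), GCA (72–74), GTG (75–77), CAC (78–80), CCG (81–83), TGA (84–86).
The first in-frame stop codon is TGA.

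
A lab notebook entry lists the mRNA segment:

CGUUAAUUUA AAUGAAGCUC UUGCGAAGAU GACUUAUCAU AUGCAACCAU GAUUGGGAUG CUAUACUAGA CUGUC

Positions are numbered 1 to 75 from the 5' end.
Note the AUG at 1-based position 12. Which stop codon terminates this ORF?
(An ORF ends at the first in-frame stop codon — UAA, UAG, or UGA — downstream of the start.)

Codons from position 12: AUG (12–14), AAG (15–17), CUC (18–20), UUG (21–23), CGA (24–26), AGA (27–29), UGA (30–32).
The first in-frame stop codon is UGA.

UGA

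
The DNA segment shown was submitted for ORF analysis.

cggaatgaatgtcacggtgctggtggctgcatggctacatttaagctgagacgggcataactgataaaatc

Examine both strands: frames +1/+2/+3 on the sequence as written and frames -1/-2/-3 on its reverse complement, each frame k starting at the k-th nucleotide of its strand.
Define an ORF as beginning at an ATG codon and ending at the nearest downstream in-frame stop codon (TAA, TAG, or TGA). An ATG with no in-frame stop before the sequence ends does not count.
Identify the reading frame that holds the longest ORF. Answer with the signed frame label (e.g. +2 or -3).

Reverse complement (5'→3'): GATTTTATCAGTTATGCCCGTCTCAGCTTAAATGTAGCCATGCAGCCACCAGCACCGTGACATTCATTCCG
Frame +1: CGG AAT GAA TGT CAC GGT GCT GGT GGC TGC ATG GCT ACA TTT AAG CTG AGA CGG GCA TAA CTG ATA AAA — ATG at 31, stop TAA at 58 → 30 nt.
Frame +2: GGA ATG AAT GTC ACG GTG CTG GTG GCT GCA TGG CTA CAT TTA AGC TGA GAC GGG CAT AAC TGA TAA AAT — ATG at 5, stop TGA at 47 → 45 nt.
Frame +3: GAA TGA ATG TCA CGG TGC TGG TGG CTG CAT GGC TAC ATT TAA GCT GAG ACG GGC ATA ACT GAT AAA ATC — ATG at 9, stop TAA at 42 → 36 nt.
Frame -1: GAT TTT ATC AGT TAT GCC CGT CTC AGC TTA AAT GTA GCC ATG CAG CCA CCA GCA CCG TGA CAT TCA TTC — ATG at 40, stop TGA at 58 → 21 nt.
Frame -2: ATT TTA TCA GTT ATG CCC GTC TCA GCT TAA ATG TAG CCA TGC AGC CAC CAG CAC CGT GAC ATT CAT TCC — ATG at 14, stop TAA at 29 → 18 nt; ATG at 32, stop TAG at 35 → 6 nt.
Frame -3: TTT TAT CAG TTA TGC CCG TCT CAG CTT AAA TGT AGC CAT GCA GCC ACC AGC ACC GTG ACA TTC ATT CCG — no ATG→stop ORF.
Longest ORF is 45 nt in frame +2 (positions 5–49).

+2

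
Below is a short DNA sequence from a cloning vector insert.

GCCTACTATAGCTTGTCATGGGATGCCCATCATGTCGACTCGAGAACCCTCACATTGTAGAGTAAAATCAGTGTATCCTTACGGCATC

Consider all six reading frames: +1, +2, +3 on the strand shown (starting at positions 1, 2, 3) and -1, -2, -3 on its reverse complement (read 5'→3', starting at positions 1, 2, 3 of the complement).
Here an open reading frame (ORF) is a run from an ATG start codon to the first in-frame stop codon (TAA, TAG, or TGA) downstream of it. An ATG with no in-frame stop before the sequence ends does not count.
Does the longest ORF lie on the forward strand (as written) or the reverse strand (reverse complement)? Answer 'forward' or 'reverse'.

Reverse complement (5'→3'): GATGCCGTAAGGATACACTGATTTTACTCTACAATGTGAGGGTTCTCGAGTCGACATGATGGGCATCCCATGACAAGCTATAGTAGGC
Frame +1: GCC TAC TAT AGC TTG TCA TGG GAT GCC CAT CAT GTC GAC TCG AGA ACC CTC ACA TTG TAG AGT AAA ATC AGT GTA TCC TTA CGG CAT — no ATG→stop ORF.
Frame +2: CCT ACT ATA GCT TGT CAT GGG ATG CCC ATC ATG TCG ACT CGA GAA CCC TCA CAT TGT AGA GTA AAA TCA GTG TAT CCT TAC GGC ATC — no ATG→stop ORF.
Frame +3: CTA CTA TAG CTT GTC ATG GGA TGC CCA TCA TGT CGA CTC GAG AAC CCT CAC ATT GTA GAG TAA AAT CAG TGT ATC CTT ACG GCA — ATG at 18, stop TAA at 63 → 48 nt.
Frame -1: GAT GCC GTA AGG ATA CAC TGA TTT TAC TCT ACA ATG TGA GGG TTC TCG AGT CGA CAT GAT GGG CAT CCC ATG ACA AGC TAT AGT AGG — ATG at 34, stop TGA at 37 → 6 nt.
Frame -2: ATG CCG TAA GGA TAC ACT GAT TTT ACT CTA CAA TGT GAG GGT TCT CGA GTC GAC ATG ATG GGC ATC CCA TGA CAA GCT ATA GTA GGC — ATG at 2, stop TAA at 8 → 9 nt; ATG at 56, stop TGA at 71 → 18 nt; ATG at 59, stop TGA at 71 → 15 nt.
Frame -3: TGC CGT AAG GAT ACA CTG ATT TTA CTC TAC AAT GTG AGG GTT CTC GAG TCG ACA TGA TGG GCA TCC CAT GAC AAG CTA TAG TAG — no ATG→stop ORF.
Forward-strand max 48 nt; reverse-strand max 18 nt. The forward strand has the longer ORF.

forward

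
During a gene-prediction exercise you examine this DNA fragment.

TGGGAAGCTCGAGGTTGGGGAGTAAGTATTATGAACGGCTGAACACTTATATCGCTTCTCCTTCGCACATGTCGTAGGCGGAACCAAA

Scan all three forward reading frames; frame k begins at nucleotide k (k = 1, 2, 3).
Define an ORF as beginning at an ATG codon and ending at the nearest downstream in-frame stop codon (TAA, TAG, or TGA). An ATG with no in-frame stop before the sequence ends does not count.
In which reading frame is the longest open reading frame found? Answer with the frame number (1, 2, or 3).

Frame 1: TGG GAA GCT CGA GGT TGG GGA GTA AGT ATT ATG AAC GGC TGA ACA CTT ATA TCG CTT CTC CTT CGC ACA TGT CGT AGG CGG AAC CAA — ATG at 31, stop TGA at 40 → 12 nt.
Frame 2: GGG AAG CTC GAG GTT GGG GAG TAA GTA TTA TGA ACG GCT GAA CAC TTA TAT CGC TTC TCC TTC GCA CAT GTC GTA GGC GGA ACC AAA — no ATG→stop ORF.
Frame 3: GGA AGC TCG AGG TTG GGG AGT AAG TAT TAT GAA CGG CTG AAC ACT TAT ATC GCT TCT CCT TCG CAC ATG TCG TAG GCG GAA CCA — ATG at 69, stop TAG at 75 → 9 nt.
Longest ORF is 12 nt in frame 1 (positions 31–42).

1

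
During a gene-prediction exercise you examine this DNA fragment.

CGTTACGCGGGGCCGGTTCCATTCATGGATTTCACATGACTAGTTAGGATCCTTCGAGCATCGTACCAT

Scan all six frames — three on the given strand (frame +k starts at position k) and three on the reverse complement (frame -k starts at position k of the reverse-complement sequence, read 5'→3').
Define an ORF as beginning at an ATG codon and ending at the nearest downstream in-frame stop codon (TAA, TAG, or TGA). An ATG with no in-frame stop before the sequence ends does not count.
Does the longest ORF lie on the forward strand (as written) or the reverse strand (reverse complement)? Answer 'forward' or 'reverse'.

reverse

Reverse complement (5'→3'): ATGGTACGATGCTCGAAGGATCCTAACTAGTCATGTGAAATCCATGAATGGAACCGGCCCCGCGTAACG
Frame +1: CGT TAC GCG GGG CCG GTT CCA TTC ATG GAT TTC ACA TGA CTA GTT AGG ATC CTT CGA GCA TCG TAC CAT — ATG at 25, stop TGA at 37 → 15 nt.
Frame +2: GTT ACG CGG GGC CGG TTC CAT TCA TGG ATT TCA CAT GAC TAG TTA GGA TCC TTC GAG CAT CGT ACC — no ATG→stop ORF.
Frame +3: TTA CGC GGG GCC GGT TCC ATT CAT GGA TTT CAC ATG ACT AGT TAG GAT CCT TCG AGC ATC GTA CCA — ATG at 36, stop TAG at 45 → 12 nt.
Frame -1: ATG GTA CGA TGC TCG AAG GAT CCT AAC TAG TCA TGT GAA ATC CAT GAA TGG AAC CGG CCC CGC GTA ACG — ATG at 1, stop TAG at 28 → 30 nt.
Frame -2: TGG TAC GAT GCT CGA AGG ATC CTA ACT AGT CAT GTG AAA TCC ATG AAT GGA ACC GGC CCC GCG TAA — ATG at 44, stop TAA at 65 → 24 nt.
Frame -3: GGT ACG ATG CTC GAA GGA TCC TAA CTA GTC ATG TGA AAT CCA TGA ATG GAA CCG GCC CCG CGT AAC — ATG at 9, stop TAA at 24 → 18 nt; ATG at 33, stop TGA at 36 → 6 nt.
Forward-strand max 15 nt; reverse-strand max 30 nt. The reverse strand has the longer ORF.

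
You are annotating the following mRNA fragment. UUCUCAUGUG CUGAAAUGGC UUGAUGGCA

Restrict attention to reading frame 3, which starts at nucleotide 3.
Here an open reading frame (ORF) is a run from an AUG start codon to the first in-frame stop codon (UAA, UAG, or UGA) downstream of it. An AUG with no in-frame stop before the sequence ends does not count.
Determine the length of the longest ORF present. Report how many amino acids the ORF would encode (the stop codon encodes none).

Frame 3: CUC AUG UGC UGA AAU GGC UUG AUG GCA — AUG at 6, stop UGA at 12 → 9 nt.
Longest: frame 3, positions 6–14, 9 nt = 3 codons = 2 aa. → 2 amino acids.

2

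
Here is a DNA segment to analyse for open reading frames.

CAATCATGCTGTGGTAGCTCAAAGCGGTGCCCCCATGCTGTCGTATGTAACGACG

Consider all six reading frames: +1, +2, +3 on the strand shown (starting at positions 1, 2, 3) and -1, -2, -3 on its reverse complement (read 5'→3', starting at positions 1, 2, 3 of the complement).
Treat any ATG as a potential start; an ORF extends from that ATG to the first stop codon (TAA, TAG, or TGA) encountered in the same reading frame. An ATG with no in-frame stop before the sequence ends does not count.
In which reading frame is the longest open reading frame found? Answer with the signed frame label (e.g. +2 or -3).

-2

Reverse complement (5'→3'): CGTCGTTACATACGACAGCATGGGGGCACCGCTTTGAGCTACCACAGCATGATTG
Frame +1: CAA TCA TGC TGT GGT AGC TCA AAG CGG TGC CCC CAT GCT GTC GTA TGT AAC GAC — no ATG→stop ORF.
Frame +2: AAT CAT GCT GTG GTA GCT CAA AGC GGT GCC CCC ATG CTG TCG TAT GTA ACG ACG — no ATG→stop ORF.
Frame +3: ATC ATG CTG TGG TAG CTC AAA GCG GTG CCC CCA TGC TGT CGT ATG TAA CGA — ATG at 6, stop TAG at 15 → 12 nt; ATG at 45, stop TAA at 48 → 6 nt.
Frame -1: CGT CGT TAC ATA CGA CAG CAT GGG GGC ACC GCT TTG AGC TAC CAC AGC ATG ATT — no ATG→stop ORF.
Frame -2: GTC GTT ACA TAC GAC AGC ATG GGG GCA CCG CTT TGA GCT ACC ACA GCA TGA TTG — ATG at 20, stop TGA at 35 → 18 nt.
Frame -3: TCG TTA CAT ACG ACA GCA TGG GGG CAC CGC TTT GAG CTA CCA CAG CAT GAT — no ATG→stop ORF.
Longest ORF is 18 nt in frame -2 (positions 20–37).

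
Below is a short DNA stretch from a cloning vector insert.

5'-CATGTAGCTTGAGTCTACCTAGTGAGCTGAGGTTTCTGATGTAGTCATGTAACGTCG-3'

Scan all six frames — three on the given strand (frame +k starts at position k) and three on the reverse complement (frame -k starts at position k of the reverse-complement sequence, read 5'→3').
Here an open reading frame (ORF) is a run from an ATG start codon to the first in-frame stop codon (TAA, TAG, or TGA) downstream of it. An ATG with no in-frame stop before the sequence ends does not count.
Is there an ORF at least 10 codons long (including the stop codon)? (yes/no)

yes

Reverse complement (5'→3'): CGACGTTACATGACTACATCAGAAACCTCAGCTCACTAGGTAGACTCAAGCTACATG
Frame +1: CAT GTA GCT TGA GTC TAC CTA GTG AGC TGA GGT TTC TGA TGT AGT CAT GTA ACG TCG — no ATG→stop ORF.
Frame +2: ATG TAG CTT GAG TCT ACC TAG TGA GCT GAG GTT TCT GAT GTA GTC ATG TAA CGT — ATG at 2, stop TAG at 5 → 6 nt; ATG at 47, stop TAA at 50 → 6 nt.
Frame +3: TGT AGC TTG AGT CTA CCT AGT GAG CTG AGG TTT CTG ATG TAG TCA TGT AAC GTC — ATG at 39, stop TAG at 42 → 6 nt.
Frame -1: CGA CGT TAC ATG ACT ACA TCA GAA ACC TCA GCT CAC TAG GTA GAC TCA AGC TAC ATG — ATG at 10, stop TAG at 37 → 30 nt.
Frame -2: GAC GTT ACA TGA CTA CAT CAG AAA CCT CAG CTC ACT AGG TAG ACT CAA GCT ACA — no ATG→stop ORF.
Frame -3: ACG TTA CAT GAC TAC ATC AGA AAC CTC AGC TCA CTA GGT AGA CTC AAG CTA CAT — no ATG→stop ORF.
Frame -1 has an ORF of 10 codons (positions 10–39) ≥ 10, so yes.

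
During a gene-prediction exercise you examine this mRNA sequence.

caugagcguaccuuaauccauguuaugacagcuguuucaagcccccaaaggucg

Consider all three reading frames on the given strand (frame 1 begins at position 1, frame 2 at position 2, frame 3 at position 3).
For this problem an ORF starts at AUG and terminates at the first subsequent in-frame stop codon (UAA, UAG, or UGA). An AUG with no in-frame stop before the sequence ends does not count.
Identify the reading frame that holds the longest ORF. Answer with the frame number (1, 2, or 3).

Frame 1: CAU GAG CGU ACC UUA AUC CAU GUU AUG ACA GCU GUU UCA AGC CCC CAA AGG UCG — no AUG→stop ORF.
Frame 2: AUG AGC GUA CCU UAA UCC AUG UUA UGA CAG CUG UUU CAA GCC CCC AAA GGU — AUG at 2, stop UAA at 14 → 15 nt; AUG at 20, stop UGA at 26 → 9 nt.
Frame 3: UGA GCG UAC CUU AAU CCA UGU UAU GAC AGC UGU UUC AAG CCC CCA AAG GUC — no AUG→stop ORF.
Longest ORF is 15 nt in frame 2 (positions 2–16).

2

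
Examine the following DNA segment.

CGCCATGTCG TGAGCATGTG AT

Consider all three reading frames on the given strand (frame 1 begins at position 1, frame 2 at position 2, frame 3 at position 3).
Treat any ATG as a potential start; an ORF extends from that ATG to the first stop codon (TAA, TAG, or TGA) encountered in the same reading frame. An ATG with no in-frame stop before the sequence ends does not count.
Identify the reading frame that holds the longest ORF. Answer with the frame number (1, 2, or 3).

Frame 1: CGC CAT GTC GTG AGC ATG TGA — ATG at 16, stop TGA at 19 → 6 nt.
Frame 2: GCC ATG TCG TGA GCA TGT GAT — ATG at 5, stop TGA at 11 → 9 nt.
Frame 3: CCA TGT CGT GAG CAT GTG — no ATG→stop ORF.
Longest ORF is 9 nt in frame 2 (positions 5–13).

2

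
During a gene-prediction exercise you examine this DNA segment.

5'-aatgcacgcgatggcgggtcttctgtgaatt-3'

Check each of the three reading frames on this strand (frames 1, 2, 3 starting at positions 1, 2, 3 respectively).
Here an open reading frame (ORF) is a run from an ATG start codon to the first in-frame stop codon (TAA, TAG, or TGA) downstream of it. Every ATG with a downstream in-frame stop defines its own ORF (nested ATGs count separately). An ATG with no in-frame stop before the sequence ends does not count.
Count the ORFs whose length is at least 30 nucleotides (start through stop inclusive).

Frame 1: AAT GCA CGC GAT GGC GGG TCT TCT GTG AAT — no ATG→stop ORF.
Frame 2: ATG CAC GCG ATG GCG GGT CTT CTG TGA ATT — ATG at 2, stop TGA at 26 → 27 nt; ATG at 11, stop TGA at 26 → 18 nt.
Frame 3: TGC ACG CGA TGG CGG GTC TTC TGT GAA — no ATG→stop ORF.
No ORF reaches 30 nucleotides. Count = 0.

0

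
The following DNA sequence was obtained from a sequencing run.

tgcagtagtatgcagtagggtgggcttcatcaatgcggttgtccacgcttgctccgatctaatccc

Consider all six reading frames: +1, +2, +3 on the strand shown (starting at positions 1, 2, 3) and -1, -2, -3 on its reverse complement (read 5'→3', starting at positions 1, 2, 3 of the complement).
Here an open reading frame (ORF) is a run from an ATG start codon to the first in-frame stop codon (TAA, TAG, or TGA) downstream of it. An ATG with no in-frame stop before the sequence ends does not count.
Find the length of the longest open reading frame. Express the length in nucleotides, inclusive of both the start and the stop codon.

Reverse complement (5'→3'): GGGATTAGATCGGAGCAAGCGTGGACAACCGCATTGATGAAGCCCACCCTACTGCATACTACTGCA
Frame +1: TGC AGT AGT ATG CAG TAG GGT GGG CTT CAT CAA TGC GGT TGT CCA CGC TTG CTC CGA TCT AAT CCC — ATG at 10, stop TAG at 16 → 9 nt.
Frame +2: GCA GTA GTA TGC AGT AGG GTG GGC TTC ATC AAT GCG GTT GTC CAC GCT TGC TCC GAT CTA ATC — no ATG→stop ORF.
Frame +3: CAG TAG TAT GCA GTA GGG TGG GCT TCA TCA ATG CGG TTG TCC ACG CTT GCT CCG ATC TAA TCC — ATG at 33, stop TAA at 60 → 30 nt.
Frame -1: GGG ATT AGA TCG GAG CAA GCG TGG ACA ACC GCA TTG ATG AAG CCC ACC CTA CTG CAT ACT ACT GCA — no ATG→stop ORF.
Frame -2: GGA TTA GAT CGG AGC AAG CGT GGA CAA CCG CAT TGA TGA AGC CCA CCC TAC TGC ATA CTA CTG — no ATG→stop ORF.
Frame -3: GAT TAG ATC GGA GCA AGC GTG GAC AAC CGC ATT GAT GAA GCC CAC CCT ACT GCA TAC TAC TGC — no ATG→stop ORF.
Longest: frame +3, positions 33–62, 30 nt = 10 codons = 9 aa. → 30 nucleotides.

30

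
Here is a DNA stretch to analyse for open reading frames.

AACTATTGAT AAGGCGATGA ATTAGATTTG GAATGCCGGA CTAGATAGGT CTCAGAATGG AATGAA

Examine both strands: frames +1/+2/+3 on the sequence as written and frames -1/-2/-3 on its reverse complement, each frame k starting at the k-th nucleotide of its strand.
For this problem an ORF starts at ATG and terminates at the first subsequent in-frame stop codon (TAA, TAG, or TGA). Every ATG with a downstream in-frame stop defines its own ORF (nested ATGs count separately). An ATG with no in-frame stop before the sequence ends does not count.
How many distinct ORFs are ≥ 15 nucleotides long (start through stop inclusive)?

Reverse complement (5'→3'): TTCATTCCATTCTGAGACCTATCTAGTCCGGCATTCCAAATCTAATTCATCGCCTTATCAATAGTT
Frame +1: AAC TAT TGA TAA GGC GAT GAA TTA GAT TTG GAA TGC CGG ACT AGA TAG GTC TCA GAA TGG AAT GAA — no ATG→stop ORF.
Frame +2: ACT ATT GAT AAG GCG ATG AAT TAG ATT TGG AAT GCC GGA CTA GAT AGG TCT CAG AAT GGA ATG — ATG at 17, stop TAG at 23 → 9 nt.
Frame +3: CTA TTG ATA AGG CGA TGA ATT AGA TTT GGA ATG CCG GAC TAG ATA GGT CTC AGA ATG GAA TGA — ATG at 33, stop TAG at 42 → 12 nt; ATG at 57, stop TGA at 63 → 9 nt.
Frame -1: TTC ATT CCA TTC TGA GAC CTA TCT AGT CCG GCA TTC CAA ATC TAA TTC ATC GCC TTA TCA ATA GTT — no ATG→stop ORF.
Frame -2: TCA TTC CAT TCT GAG ACC TAT CTA GTC CGG CAT TCC AAA TCT AAT TCA TCG CCT TAT CAA TAG — no ATG→stop ORF.
Frame -3: CAT TCC ATT CTG AGA CCT ATC TAG TCC GGC ATT CCA AAT CTA ATT CAT CGC CTT ATC AAT AGT — no ATG→stop ORF.
No ORF reaches 15 nucleotides. Count = 0.

0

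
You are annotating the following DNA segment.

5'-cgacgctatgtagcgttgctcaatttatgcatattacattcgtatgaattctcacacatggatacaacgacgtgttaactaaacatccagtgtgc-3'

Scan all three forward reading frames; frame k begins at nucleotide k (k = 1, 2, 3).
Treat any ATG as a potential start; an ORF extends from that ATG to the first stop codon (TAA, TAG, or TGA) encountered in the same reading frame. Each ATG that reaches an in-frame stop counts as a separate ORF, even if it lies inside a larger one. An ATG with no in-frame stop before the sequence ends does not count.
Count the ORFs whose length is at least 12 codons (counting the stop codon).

Frame 1: CGA CGC TAT GTA GCG TTG CTC AAT TTA TGC ATA TTA CAT TCG TAT GAA TTC TCA CAC ATG GAT ACA ACG ACG TGT TAA CTA AAC ATC CAG TGT — ATG at 58, stop TAA at 76 → 21 nt.
Frame 2: GAC GCT ATG TAG CGT TGC TCA ATT TAT GCA TAT TAC ATT CGT ATG AAT TCT CAC ACA TGG ATA CAA CGA CGT GTT AAC TAA ACA TCC AGT GTG — ATG at 8, stop TAG at 11 → 6 nt; ATG at 44, stop TAA at 80 → 39 nt.
Frame 3: ACG CTA TGT AGC GTT GCT CAA TTT ATG CAT ATT ACA TTC GTA TGA ATT CTC ACA CAT GGA TAC AAC GAC GTG TTA ACT AAA CAT CCA GTG TGC — ATG at 27, stop TGA at 45 → 21 nt.
ORFs ≥ 12 codons: frame 2 44–82 (13 codons). Count = 1.

1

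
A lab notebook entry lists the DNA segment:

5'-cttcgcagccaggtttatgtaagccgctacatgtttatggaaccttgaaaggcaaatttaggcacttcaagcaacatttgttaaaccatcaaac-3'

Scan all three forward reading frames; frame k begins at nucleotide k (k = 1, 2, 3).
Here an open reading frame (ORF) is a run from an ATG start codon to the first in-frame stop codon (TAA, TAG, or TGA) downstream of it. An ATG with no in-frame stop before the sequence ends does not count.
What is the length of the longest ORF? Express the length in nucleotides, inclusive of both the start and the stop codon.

18

Frame 1: CTT CGC AGC CAG GTT TAT GTA AGC CGC TAC ATG TTT ATG GAA CCT TGA AAG GCA AAT TTA GGC ACT TCA AGC AAC ATT TGT TAA ACC ATC AAA — ATG at 31, stop TGA at 46 → 18 nt; ATG at 37, stop TGA at 46 → 12 nt.
Frame 2: TTC GCA GCC AGG TTT ATG TAA GCC GCT ACA TGT TTA TGG AAC CTT GAA AGG CAA ATT TAG GCA CTT CAA GCA ACA TTT GTT AAA CCA TCA AAC — ATG at 17, stop TAA at 20 → 6 nt.
Frame 3: TCG CAG CCA GGT TTA TGT AAG CCG CTA CAT GTT TAT GGA ACC TTG AAA GGC AAA TTT AGG CAC TTC AAG CAA CAT TTG TTA AAC CAT CAA — no ATG→stop ORF.
Longest: frame 1, positions 31–48, 18 nt = 6 codons = 5 aa. → 18 nucleotides.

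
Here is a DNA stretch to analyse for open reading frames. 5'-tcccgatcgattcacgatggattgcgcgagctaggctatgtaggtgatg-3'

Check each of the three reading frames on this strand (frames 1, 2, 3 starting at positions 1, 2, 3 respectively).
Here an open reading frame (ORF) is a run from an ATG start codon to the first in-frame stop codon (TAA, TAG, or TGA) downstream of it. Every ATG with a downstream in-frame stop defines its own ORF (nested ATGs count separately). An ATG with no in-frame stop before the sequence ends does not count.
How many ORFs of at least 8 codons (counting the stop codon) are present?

Frame 1: TCC CGA TCG ATT CAC GAT GGA TTG CGC GAG CTA GGC TAT GTA GGT GAT — no ATG→stop ORF.
Frame 2: CCC GAT CGA TTC ACG ATG GAT TGC GCG AGC TAG GCT ATG TAG GTG ATG — ATG at 17, stop TAG at 32 → 18 nt; ATG at 38, stop TAG at 41 → 6 nt.
Frame 3: CCG ATC GAT TCA CGA TGG ATT GCG CGA GCT AGG CTA TGT AGG TGA — no ATG→stop ORF.
No ORF reaches 8 codons. Count = 0.

0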